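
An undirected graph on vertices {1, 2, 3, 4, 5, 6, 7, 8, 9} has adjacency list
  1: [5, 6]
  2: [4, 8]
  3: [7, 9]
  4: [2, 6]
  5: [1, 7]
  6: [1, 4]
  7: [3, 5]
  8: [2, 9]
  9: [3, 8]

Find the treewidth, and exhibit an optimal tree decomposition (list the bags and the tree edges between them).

Treewidth 2.
One optimal decomposition is:
Bags: B1 = {1, 4, 6}  B2 = {1, 2, 4}  B3 = {1, 2, 8}  B4 = {1, 8, 9}  B5 = {1, 3, 9}  B6 = {1, 3, 7}  B7 = {1, 5, 7}
Tree: B1–B2, B2–B3, B3–B4, B4–B5, B5–B6, B6–B7

Each bag holds 3 vertices, so the decomposition has width 2, which upper-bounds the treewidth. For the lower bound, G contains the cycle 1–6–4–2–8–9–3–7–5–1, so G is not a forest; only forests have treewidth ≤ 1, hence tw(G) ≥ 2. Hence tw(G) = 2 exactly.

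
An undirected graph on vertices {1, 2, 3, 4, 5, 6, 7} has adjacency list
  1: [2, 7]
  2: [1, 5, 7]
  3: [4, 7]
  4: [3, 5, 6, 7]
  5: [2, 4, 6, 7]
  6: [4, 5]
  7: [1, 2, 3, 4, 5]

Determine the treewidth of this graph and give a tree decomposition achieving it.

Every bag has size at most 3, so the width is 3 − 1 = 2 and tw(G) ≤ 2. On the other hand G contains the 3-clique {4, 5, 6}. A clique must lie in a single bag of any decomposition, so no decomposition can have width below 2. Hence tw(G) = 2 exactly.

Treewidth 2.
Bags: B1 = {4, 5, 6}  B2 = {4, 5, 7}  B3 = {2, 5, 7}  B4 = {1, 2, 7}  B5 = {3, 4, 7}
Tree: B1–B2, B2–B3, B3–B4, B2–B5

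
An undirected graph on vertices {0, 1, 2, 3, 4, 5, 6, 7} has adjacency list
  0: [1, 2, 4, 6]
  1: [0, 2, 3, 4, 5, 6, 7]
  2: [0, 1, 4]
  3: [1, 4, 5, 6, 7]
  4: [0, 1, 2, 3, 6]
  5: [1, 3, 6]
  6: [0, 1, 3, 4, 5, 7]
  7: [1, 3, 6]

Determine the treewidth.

A width-3 tree decomposition is:
Bags: B1 = {1, 3, 4, 6}  B2 = {0, 1, 4, 6}  B3 = {1, 3, 6, 7}  B4 = {0, 1, 2, 4}  B5 = {1, 3, 5, 6}
Tree: B1–B2, B1–B3, B2–B4, B1–B5
Every bag has size at most 4, so the width is 4 − 1 = 3 and tw(G) ≤ 3. For the lower bound, the 4 vertices {0, 1, 2, 4} are pairwise adjacent, and any tree decomposition puts a clique entirely inside one bag — forcing width ≥ 3. Combining the bounds, tw(G) = 3.

3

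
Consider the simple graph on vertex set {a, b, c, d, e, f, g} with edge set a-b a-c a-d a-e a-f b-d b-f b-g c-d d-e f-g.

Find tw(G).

A width-2 tree decomposition is:
Bags: B1 = {a, b, d}  B2 = {a, b, f}  B3 = {a, c, d}  B4 = {a, d, e}  B5 = {b, f, g}
Tree: B1–B2, B1–B3, B3–B4, B2–B5
Every bag has size at most 3, so the width is 3 − 1 = 2 and tw(G) ≤ 2. Conversely, {b, f, g} is a clique of size 3, and the vertices of any clique must share a bag in every tree decomposition; so some bag has ≥ 3 vertices and tw(G) ≥ 2. Hence tw(G) = 2 exactly.

2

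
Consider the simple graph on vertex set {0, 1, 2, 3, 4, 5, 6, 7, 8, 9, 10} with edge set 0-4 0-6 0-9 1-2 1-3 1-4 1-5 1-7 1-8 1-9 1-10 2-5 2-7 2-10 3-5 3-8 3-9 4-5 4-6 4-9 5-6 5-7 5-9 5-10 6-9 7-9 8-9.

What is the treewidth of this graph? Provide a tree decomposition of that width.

Treewidth 3.
One optimal decomposition is:
Bags: B1 = {1, 2, 5, 7}  B2 = {1, 5, 7, 9}  B3 = {1, 3, 5, 9}  B4 = {1, 2, 5, 10}  B5 = {1, 4, 5, 9}  B6 = {1, 3, 8, 9}  B7 = {4, 5, 6, 9}  B8 = {0, 4, 6, 9}
Tree: B1–B2, B2–B3, B1–B4, B3–B5, B3–B6, B5–B7, B7–B8

The largest bag has 4 vertices, giving width 3; this decomposition certifies tw(G) ≤ 3. Conversely, {0, 4, 6, 9} is a clique of size 4, and the vertices of any clique must share a bag in every tree decomposition; so some bag has ≥ 4 vertices and tw(G) ≥ 3. Combining the bounds, tw(G) = 3.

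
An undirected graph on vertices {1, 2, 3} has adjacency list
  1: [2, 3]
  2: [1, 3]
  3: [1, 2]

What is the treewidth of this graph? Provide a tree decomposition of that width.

Treewidth 2.
Bags: B1 = {1, 2, 3}
Tree: (single bag)

With just one bag of size 3, the width is 3 − 1 = 2, so tw(G) ≤ 2. Conversely, {1, 2, 3} is a clique of size 3, and the vertices of any clique must share a bag in every tree decomposition; so some bag has ≥ 3 vertices and tw(G) ≥ 2. Combining the bounds, tw(G) = 2.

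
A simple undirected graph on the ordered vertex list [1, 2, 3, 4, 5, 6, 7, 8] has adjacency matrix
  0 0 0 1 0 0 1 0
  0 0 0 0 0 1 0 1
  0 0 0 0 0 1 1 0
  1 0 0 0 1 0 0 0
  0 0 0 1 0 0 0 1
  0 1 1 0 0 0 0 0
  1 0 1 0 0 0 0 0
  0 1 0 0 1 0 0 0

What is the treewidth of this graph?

2

A width-2 tree decomposition is:
Bags: B1 = {3, 6, 7}  B2 = {1, 6, 7}  B3 = {1, 4, 6}  B4 = {4, 5, 6}  B5 = {5, 6, 8}  B6 = {2, 6, 8}
Tree: B1–B2, B2–B3, B3–B4, B4–B5, B5–B6
Each bag holds 3 vertices, so the decomposition has width 2, which upper-bounds the treewidth. For the lower bound, G contains the cycle 6–3–7–1–4–5–8–2–6, so G is not a forest; only forests have treewidth ≤ 1, hence tw(G) ≥ 2. The upper and lower bounds meet at 2, so that is the treewidth.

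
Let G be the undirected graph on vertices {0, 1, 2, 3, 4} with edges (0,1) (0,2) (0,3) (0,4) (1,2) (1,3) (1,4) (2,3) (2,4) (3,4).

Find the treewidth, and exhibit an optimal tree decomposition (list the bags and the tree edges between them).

Treewidth 4.
Bags: B1 = {0, 1, 2, 3, 4}
Tree: (single bag)

With just one bag of size 5, the width is 5 − 1 = 4, so tw(G) ≤ 4. Conversely, {0, 1, 2, 3, 4} is a clique of size 5, and the vertices of any clique must share a bag in every tree decomposition; so some bag has ≥ 5 vertices and tw(G) ≥ 4. Therefore the treewidth is 4.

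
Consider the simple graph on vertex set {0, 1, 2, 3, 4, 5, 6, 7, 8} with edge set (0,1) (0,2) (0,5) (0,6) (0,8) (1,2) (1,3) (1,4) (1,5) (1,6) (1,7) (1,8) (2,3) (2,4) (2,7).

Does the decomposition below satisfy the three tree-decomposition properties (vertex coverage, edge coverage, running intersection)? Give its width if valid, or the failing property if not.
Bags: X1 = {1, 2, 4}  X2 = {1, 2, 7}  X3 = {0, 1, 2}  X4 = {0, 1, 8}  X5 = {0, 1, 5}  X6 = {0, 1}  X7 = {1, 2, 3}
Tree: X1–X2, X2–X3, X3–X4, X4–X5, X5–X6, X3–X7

A tree decomposition must satisfy three properties: every vertex lies in some bag; for every edge, both endpoints lie together in some bag; and for every vertex, the bags containing it form a connected subtree. Here vertex 6 appears in no bag, so the decomposition is invalid.

No — vertex 6 appears in no bag.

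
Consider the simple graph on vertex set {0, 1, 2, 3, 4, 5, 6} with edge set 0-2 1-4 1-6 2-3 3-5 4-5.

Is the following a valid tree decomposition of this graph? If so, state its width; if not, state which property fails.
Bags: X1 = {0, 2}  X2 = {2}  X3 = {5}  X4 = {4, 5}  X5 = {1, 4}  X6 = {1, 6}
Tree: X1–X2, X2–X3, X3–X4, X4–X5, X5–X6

A tree decomposition must satisfy three properties: every vertex lies in some bag; for every edge, both endpoints lie together in some bag; and for every vertex, the bags containing it form a connected subtree. Here vertex 3 appears in no bag, so the decomposition is invalid.

No — vertex 3 appears in no bag.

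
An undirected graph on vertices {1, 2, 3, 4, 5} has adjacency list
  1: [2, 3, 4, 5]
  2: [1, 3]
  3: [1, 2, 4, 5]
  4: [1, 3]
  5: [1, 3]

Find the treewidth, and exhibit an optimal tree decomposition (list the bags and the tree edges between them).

The largest bag has 3 vertices, giving width 2; this decomposition certifies tw(G) ≤ 2. On the other hand G contains the 3-clique {1, 2, 3}. A clique must lie in a single bag of any decomposition, so no decomposition can have width below 2. Combining the bounds, tw(G) = 2.

Treewidth 2.
One such decomposition:
Bags: B1 = {1, 3, 5}  B2 = {1, 3, 4}  B3 = {1, 2, 3}
Tree: B1–B2, B1–B3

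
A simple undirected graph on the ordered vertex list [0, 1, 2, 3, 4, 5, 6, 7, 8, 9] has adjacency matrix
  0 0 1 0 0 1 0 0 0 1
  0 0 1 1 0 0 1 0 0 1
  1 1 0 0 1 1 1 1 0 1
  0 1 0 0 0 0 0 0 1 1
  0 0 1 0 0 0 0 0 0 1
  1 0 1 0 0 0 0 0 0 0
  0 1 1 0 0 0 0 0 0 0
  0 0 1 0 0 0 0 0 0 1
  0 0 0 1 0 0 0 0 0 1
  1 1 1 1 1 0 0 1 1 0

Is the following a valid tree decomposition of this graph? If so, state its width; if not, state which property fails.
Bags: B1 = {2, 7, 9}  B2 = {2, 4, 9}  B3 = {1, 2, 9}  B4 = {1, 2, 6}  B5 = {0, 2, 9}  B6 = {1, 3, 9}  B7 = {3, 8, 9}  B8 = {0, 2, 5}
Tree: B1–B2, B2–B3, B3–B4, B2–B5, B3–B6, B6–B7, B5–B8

Yes; width 2.

Checking the three conditions: (i) the bags cover all of {0, 1, 2, 3, 4, 5, 6, 7, 8, 9}; (ii) for each edge, some bag contains both endpoints; (iii) the bags containing any fixed vertex form a subtree. All hold, so the decomposition is valid with width 3 − 1 = 2.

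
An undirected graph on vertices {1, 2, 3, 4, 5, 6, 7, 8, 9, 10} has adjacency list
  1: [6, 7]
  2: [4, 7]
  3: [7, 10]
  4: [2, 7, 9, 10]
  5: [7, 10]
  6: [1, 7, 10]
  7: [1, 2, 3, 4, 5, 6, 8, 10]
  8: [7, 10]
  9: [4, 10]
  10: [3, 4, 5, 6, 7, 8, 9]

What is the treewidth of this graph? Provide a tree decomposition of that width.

Treewidth 2.
One optimal decomposition is:
Bags: B1 = {4, 7, 10}  B2 = {2, 4, 7}  B3 = {5, 7, 10}  B4 = {3, 7, 10}  B5 = {6, 7, 10}  B6 = {4, 9, 10}  B7 = {7, 8, 10}  B8 = {1, 6, 7}
Tree: B1–B2, B1–B3, B3–B4, B3–B5, B1–B6, B4–B7, B5–B8

Every bag has size at most 3, so the width is 3 − 1 = 2 and tw(G) ≤ 2. Conversely, {4, 9, 10} is a clique of size 3, and the vertices of any clique must share a bag in every tree decomposition; so some bag has ≥ 3 vertices and tw(G) ≥ 2. The upper and lower bounds meet at 2, so that is the treewidth.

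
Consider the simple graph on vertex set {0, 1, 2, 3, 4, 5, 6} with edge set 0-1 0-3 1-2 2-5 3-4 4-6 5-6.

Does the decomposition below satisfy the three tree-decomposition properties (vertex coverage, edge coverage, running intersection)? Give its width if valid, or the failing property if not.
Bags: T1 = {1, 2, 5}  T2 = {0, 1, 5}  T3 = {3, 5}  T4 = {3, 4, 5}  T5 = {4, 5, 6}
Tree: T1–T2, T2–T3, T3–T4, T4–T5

A tree decomposition must satisfy three properties: every vertex lies in some bag; for every edge, both endpoints lie together in some bag; and for every vertex, the bags containing it form a connected subtree. Here edge (0,3) lies in no bag, so the decomposition is invalid.

No — edge (0,3) lies in no bag.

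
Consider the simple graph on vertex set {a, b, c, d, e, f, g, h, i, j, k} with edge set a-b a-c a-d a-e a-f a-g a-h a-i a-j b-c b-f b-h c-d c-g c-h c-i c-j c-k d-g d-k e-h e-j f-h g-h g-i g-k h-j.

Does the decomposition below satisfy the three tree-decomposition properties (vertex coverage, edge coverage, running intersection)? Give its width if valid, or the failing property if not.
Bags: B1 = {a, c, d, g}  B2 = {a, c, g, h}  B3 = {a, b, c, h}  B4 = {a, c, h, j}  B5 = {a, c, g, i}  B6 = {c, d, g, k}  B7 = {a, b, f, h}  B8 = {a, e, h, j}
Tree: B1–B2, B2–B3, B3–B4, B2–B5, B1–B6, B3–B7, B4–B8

Yes; width 3.

Vertex coverage: the bags together contain {a, b, c, d, e, f, g, h, i, j, k}, the full vertex set. Edge coverage: each edge of G has both endpoints in at least one bag. Running intersection: for every vertex, the bags containing it form a connected subtree. All three properties hold, so this is a valid tree decomposition of width max|bag| − 1 = 3, and hence tw(G) ≤ 3.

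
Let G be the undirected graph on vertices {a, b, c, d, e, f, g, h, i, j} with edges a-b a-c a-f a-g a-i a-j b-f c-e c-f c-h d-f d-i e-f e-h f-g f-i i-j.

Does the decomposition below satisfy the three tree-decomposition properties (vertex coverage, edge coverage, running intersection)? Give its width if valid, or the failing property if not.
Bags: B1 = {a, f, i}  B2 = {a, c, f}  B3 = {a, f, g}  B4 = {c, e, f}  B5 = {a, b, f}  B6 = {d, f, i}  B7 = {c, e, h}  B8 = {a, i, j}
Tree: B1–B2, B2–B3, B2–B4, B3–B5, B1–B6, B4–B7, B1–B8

Checking the three conditions: (i) the bags cover all of {a, b, c, d, e, f, g, h, i, j}; (ii) for each edge, some bag contains both endpoints; (iii) the bags containing any fixed vertex form a subtree. All hold, so the decomposition is valid with width 3 − 1 = 2.

Yes; width 2.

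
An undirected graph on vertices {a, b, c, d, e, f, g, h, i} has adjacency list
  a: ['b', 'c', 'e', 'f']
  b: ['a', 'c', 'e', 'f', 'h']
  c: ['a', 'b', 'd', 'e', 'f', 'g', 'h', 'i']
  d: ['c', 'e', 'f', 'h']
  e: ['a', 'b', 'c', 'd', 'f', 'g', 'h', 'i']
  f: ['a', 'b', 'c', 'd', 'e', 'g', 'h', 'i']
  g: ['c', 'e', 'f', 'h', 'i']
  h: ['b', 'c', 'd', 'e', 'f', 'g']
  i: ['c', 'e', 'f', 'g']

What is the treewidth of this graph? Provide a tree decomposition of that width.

Treewidth 4.
One optimal decomposition is:
Bags: B1 = {b, c, e, f, h}  B2 = {c, d, e, f, h}  B3 = {c, e, f, g, h}  B4 = {c, e, f, g, i}  B5 = {a, b, c, e, f}
Tree: B1–B2, B2–B3, B3–B4, B1–B5

The largest bag has 5 vertices, giving width 4; this decomposition certifies tw(G) ≤ 4. On the other hand G contains the 5-clique {c, d, e, f, h}. A clique must lie in a single bag of any decomposition, so no decomposition can have width below 4. Therefore the treewidth is 4.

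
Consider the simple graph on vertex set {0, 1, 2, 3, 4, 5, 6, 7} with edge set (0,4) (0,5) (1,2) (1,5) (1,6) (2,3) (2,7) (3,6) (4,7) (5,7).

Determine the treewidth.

2

A width-2 tree decomposition is:
Bags: B1 = {0, 4, 5}  B2 = {4, 5, 7}  B3 = {1, 5, 7}  B4 = {1, 2, 7}  B5 = {1, 2, 6}  B6 = {2, 3, 6}
Tree: B1–B2, B2–B3, B3–B4, B4–B5, B5–B6
Each bag holds 3 vertices, so the decomposition has width 2, which upper-bounds the treewidth. Since 0–4–7–5–0 is a cycle in G, G is not acyclic. Forests are exactly the graphs of treewidth ≤ 1, so tw(G) ≥ 2. Hence tw(G) = 2 exactly.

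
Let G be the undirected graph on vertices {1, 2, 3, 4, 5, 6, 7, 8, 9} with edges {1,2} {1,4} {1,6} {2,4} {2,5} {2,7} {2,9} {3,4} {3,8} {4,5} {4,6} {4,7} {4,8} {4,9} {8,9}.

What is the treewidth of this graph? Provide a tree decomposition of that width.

Treewidth 2.
One optimal decomposition is:
Bags: B1 = {2, 4, 7}  B2 = {2, 4, 9}  B3 = {4, 8, 9}  B4 = {2, 4, 5}  B5 = {1, 2, 4}  B6 = {1, 4, 6}  B7 = {3, 4, 8}
Tree: B1–B2, B2–B3, B2–B4, B2–B5, B5–B6, B3–B7

The largest bag has 3 vertices, giving width 2; this decomposition certifies tw(G) ≤ 2. For the lower bound, the 3 vertices {4, 8, 9} are pairwise adjacent, and any tree decomposition puts a clique entirely inside one bag — forcing width ≥ 2. Combining the bounds, tw(G) = 2.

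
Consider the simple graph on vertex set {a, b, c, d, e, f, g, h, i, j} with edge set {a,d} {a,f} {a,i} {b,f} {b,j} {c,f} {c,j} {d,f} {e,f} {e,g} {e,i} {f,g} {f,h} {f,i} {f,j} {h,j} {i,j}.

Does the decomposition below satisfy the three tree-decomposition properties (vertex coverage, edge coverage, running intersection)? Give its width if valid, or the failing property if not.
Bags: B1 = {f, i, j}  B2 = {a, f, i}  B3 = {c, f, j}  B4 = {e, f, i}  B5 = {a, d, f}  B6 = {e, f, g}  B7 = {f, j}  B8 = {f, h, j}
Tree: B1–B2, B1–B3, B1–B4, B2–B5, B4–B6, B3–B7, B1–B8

No — vertex b appears in no bag.

A tree decomposition must satisfy three properties: every vertex lies in some bag; for every edge, both endpoints lie together in some bag; and for every vertex, the bags containing it form a connected subtree. Here vertex b appears in no bag, so the decomposition is invalid.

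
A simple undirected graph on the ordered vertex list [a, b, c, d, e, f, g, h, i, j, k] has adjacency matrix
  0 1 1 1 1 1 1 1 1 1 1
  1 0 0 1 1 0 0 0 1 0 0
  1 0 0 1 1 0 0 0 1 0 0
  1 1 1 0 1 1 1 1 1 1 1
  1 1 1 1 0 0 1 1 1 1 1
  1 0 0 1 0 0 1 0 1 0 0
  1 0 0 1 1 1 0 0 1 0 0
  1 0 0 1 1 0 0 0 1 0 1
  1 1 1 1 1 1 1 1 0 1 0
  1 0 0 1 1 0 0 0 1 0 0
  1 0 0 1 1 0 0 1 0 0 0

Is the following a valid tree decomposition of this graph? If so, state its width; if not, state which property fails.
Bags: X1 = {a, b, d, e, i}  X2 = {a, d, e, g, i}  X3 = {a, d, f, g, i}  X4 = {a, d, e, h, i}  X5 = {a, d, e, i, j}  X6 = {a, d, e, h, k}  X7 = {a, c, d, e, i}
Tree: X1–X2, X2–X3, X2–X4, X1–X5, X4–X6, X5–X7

Vertex coverage: the bags together contain {a, b, c, d, e, f, g, h, i, j, k}, the full vertex set. Edge coverage: each edge of G has both endpoints in at least one bag. Running intersection: for every vertex, the bags containing it form a connected subtree. All three properties hold, so this is a valid tree decomposition of width max|bag| − 1 = 4, and hence tw(G) ≤ 4.

Yes; width 4.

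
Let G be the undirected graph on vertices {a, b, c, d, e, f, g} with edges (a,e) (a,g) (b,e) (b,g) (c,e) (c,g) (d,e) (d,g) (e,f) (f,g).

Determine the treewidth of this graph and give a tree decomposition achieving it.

Treewidth 2.
One such decomposition:
Bags: B1 = {c, e, g}  B2 = {d, e, g}  B3 = {a, e, g}  B4 = {e, f, g}  B5 = {b, e, g}
Tree: B1–B2, B2–B3, B3–B4, B4–B5

Every bag has size at most 3, so the width is 3 − 1 = 2 and tw(G) ≤ 2. The edges e–c–g–d–e form a cycle, so G is not a tree and its treewidth is at least 2. Therefore the treewidth is 2.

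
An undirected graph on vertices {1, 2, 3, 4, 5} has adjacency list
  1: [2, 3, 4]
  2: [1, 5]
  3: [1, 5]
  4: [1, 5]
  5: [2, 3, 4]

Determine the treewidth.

2

A width-2 tree decomposition is:
Bags: B1 = {1, 3, 5}  B2 = {1, 4, 5}  B3 = {1, 2, 5}
Tree: B1–B2, B2–B3
The largest bag has 3 vertices, giving width 2; this decomposition certifies tw(G) ≤ 2. Since 5–3–1–4–5 is a cycle in G, G is not acyclic. Forests are exactly the graphs of treewidth ≤ 1, so tw(G) ≥ 2. Hence tw(G) = 2 exactly.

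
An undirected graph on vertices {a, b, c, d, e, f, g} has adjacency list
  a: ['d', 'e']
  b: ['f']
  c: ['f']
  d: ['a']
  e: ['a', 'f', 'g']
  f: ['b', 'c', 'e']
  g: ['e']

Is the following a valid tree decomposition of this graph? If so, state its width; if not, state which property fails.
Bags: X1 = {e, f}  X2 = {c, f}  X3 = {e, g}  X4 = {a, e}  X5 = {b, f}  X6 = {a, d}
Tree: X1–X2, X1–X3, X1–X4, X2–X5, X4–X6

Every vertex of G appears in some bag (union = {a, b, c, d, e, f, g}); every edge is covered by a bag; and for each vertex v the set of bags containing v is connected in the bag tree. The decomposition is therefore valid. The largest bag has 2 vertices, so the width is 1.

Yes; width 1.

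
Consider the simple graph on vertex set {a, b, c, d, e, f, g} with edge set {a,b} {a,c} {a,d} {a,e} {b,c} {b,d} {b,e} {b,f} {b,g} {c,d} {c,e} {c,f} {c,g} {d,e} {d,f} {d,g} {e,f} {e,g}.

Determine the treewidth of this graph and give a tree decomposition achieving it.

Every bag has size at most 5, so the width is 5 − 1 = 4 and tw(G) ≤ 4. For the lower bound, the 5 vertices {b, c, d, e, g} are pairwise adjacent, and any tree decomposition puts a clique entirely inside one bag — forcing width ≥ 4. The upper and lower bounds meet at 4, so that is the treewidth.

Treewidth 4.
Bags: B1 = {b, c, d, e, f}  B2 = {b, c, d, e, g}  B3 = {a, b, c, d, e}
Tree: B1–B2, B1–B3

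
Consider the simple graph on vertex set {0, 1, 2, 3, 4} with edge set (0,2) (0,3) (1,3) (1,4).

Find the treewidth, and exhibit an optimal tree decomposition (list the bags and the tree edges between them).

Treewidth 1.
One such decomposition:
Bags: B1 = {0, 2}  B2 = {0, 3}  B3 = {1, 3}  B4 = {1, 4}
Tree: B1–B2, B2–B3, B3–B4

Each bag holds 2 vertices, so the decomposition has width 1, which upper-bounds the treewidth. Since G has at least one edge (e.g. 2–0), it is not an edgeless graph, so tw(G) ≥ 1. Therefore the treewidth is 1.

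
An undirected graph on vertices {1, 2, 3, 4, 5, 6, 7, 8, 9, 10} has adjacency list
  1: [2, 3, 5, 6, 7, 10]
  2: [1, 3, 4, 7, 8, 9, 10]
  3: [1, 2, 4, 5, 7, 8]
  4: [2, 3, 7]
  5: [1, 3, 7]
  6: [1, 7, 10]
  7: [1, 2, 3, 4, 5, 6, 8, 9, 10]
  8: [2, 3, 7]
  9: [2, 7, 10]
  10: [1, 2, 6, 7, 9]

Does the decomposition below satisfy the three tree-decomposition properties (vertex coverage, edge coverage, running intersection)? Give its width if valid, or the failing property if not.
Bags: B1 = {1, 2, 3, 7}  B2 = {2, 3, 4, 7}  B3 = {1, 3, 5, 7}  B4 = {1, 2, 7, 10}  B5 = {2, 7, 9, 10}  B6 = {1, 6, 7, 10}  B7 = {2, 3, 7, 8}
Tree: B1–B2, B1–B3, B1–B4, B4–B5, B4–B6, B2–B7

Checking the three conditions: (i) the bags cover all of {1, 2, 3, 4, 5, 6, 7, 8, 9, 10}; (ii) for each edge, some bag contains both endpoints; (iii) the bags containing any fixed vertex form a subtree. All hold, so the decomposition is valid with width 4 − 1 = 3.

Yes; width 3.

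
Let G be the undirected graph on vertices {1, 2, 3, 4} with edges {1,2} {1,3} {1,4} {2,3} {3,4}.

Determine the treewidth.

A width-2 tree decomposition is:
Bags: B1 = {1, 2, 3}  B2 = {1, 3, 4}
Tree: B1–B2
The largest bag has 3 vertices, giving width 2; this decomposition certifies tw(G) ≤ 2. Conversely, {1, 2, 3} is a clique of size 3, and the vertices of any clique must share a bag in every tree decomposition; so some bag has ≥ 3 vertices and tw(G) ≥ 2. Therefore the treewidth is 2.

2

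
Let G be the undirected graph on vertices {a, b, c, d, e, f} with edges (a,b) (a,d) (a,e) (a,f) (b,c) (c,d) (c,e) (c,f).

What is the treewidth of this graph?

A width-2 tree decomposition is:
Bags: B1 = {a, c, d}  B2 = {a, c, e}  B3 = {a, c, f}  B4 = {a, b, c}
Tree: B1–B2, B2–B3, B3–B4
The largest bag has 3 vertices, giving width 2; this decomposition certifies tw(G) ≤ 2. For the lower bound, G contains the cycle d–a–e–c–d, so G is not a forest; only forests have treewidth ≤ 1, hence tw(G) ≥ 2. Therefore the treewidth is 2.

2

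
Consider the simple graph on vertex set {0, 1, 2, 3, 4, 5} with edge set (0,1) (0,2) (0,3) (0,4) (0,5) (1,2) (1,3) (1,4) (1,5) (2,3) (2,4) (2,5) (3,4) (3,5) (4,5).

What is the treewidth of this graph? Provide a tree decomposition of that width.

A single bag containing all 6 vertices is trivially a valid decomposition of width 5. For the lower bound, the 6 vertices {0, 1, 2, 3, 4, 5} are pairwise adjacent, and any tree decomposition puts a clique entirely inside one bag — forcing width ≥ 5. Hence tw(G) = 5 exactly.

Treewidth 5.
Bags: B1 = {0, 1, 2, 3, 4, 5}
Tree: (single bag)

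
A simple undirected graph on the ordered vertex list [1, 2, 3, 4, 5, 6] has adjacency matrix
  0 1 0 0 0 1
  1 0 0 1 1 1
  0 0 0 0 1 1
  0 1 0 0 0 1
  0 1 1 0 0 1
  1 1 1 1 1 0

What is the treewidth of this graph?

A width-2 tree decomposition is:
Bags: B1 = {2, 5, 6}  B2 = {2, 4, 6}  B3 = {3, 5, 6}  B4 = {1, 2, 6}
Tree: B1–B2, B1–B3, B2–B4
Every bag has size at most 3, so the width is 3 − 1 = 2 and tw(G) ≤ 2. On the other hand G contains the 3-clique {1, 2, 6}. A clique must lie in a single bag of any decomposition, so no decomposition can have width below 2. Therefore the treewidth is 2.

2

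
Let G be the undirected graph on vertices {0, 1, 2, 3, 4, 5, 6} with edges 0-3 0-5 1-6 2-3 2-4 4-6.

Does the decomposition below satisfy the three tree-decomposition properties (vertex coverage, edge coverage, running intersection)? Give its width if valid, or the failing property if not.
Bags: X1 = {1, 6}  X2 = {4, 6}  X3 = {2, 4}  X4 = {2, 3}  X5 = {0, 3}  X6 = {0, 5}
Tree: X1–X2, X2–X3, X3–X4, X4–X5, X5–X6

Yes; width 1.

Vertex coverage: the bags together contain {0, 1, 2, 3, 4, 5, 6}, the full vertex set. Edge coverage: each edge of G has both endpoints in at least one bag. Running intersection: for every vertex, the bags containing it form a connected subtree. All three properties hold, so this is a valid tree decomposition of width max|bag| − 1 = 1, and hence tw(G) ≤ 1.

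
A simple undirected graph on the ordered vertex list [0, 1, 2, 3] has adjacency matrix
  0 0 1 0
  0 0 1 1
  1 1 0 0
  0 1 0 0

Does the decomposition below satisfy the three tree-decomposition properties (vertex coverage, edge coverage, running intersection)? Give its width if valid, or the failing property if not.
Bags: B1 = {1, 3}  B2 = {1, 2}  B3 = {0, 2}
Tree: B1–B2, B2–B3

Every vertex of G appears in some bag (union = {0, 1, 2, 3}); every edge is covered by a bag; and for each vertex v the set of bags containing v is connected in the bag tree. The decomposition is therefore valid. The largest bag has 2 vertices, so the width is 1.

Yes; width 1.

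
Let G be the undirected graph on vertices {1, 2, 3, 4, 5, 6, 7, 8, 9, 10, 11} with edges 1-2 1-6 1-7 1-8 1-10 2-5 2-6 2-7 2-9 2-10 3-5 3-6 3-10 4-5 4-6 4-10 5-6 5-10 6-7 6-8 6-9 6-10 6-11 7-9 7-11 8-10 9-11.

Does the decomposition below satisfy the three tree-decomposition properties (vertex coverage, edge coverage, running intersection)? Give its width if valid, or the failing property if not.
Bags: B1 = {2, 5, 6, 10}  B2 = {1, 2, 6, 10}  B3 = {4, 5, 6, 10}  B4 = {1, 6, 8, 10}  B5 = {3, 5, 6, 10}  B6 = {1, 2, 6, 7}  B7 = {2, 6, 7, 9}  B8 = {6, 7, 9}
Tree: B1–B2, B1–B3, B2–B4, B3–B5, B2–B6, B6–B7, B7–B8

No — vertex 11 appears in no bag.

A tree decomposition must satisfy three properties: every vertex lies in some bag; for every edge, both endpoints lie together in some bag; and for every vertex, the bags containing it form a connected subtree. Here vertex 11 appears in no bag, so the decomposition is invalid.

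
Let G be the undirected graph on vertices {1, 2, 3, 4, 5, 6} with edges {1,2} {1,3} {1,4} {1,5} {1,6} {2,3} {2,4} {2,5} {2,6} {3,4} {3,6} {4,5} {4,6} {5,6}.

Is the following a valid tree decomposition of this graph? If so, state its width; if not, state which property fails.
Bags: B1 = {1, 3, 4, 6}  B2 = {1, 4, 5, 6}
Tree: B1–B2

No — vertex 2 appears in no bag.

A tree decomposition must satisfy three properties: every vertex lies in some bag; for every edge, both endpoints lie together in some bag; and for every vertex, the bags containing it form a connected subtree. Here vertex 2 appears in no bag, so the decomposition is invalid.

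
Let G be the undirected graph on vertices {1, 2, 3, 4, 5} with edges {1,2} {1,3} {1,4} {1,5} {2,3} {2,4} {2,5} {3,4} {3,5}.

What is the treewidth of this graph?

A width-3 tree decomposition is:
Bags: B1 = {1, 2, 3, 4}  B2 = {1, 2, 3, 5}
Tree: B1–B2
Every bag has size at most 4, so the width is 4 − 1 = 3 and tw(G) ≤ 3. Conversely, {1, 2, 3, 4} is a clique of size 4, and the vertices of any clique must share a bag in every tree decomposition; so some bag has ≥ 4 vertices and tw(G) ≥ 3. Combining the bounds, tw(G) = 3.

3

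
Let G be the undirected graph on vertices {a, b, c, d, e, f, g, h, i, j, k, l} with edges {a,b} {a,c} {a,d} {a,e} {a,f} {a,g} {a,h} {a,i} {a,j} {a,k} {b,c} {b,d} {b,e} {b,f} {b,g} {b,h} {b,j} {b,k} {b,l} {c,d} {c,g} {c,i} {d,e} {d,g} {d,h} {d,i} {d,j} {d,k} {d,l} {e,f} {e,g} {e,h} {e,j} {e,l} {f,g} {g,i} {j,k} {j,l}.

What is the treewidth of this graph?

4

A width-4 tree decomposition is:
Bags: B1 = {a, b, d, e, h}  B2 = {a, b, d, e, j}  B3 = {b, d, e, j, l}  B4 = {a, b, d, e, g}  B5 = {a, b, c, d, g}  B6 = {a, c, d, g, i}  B7 = {a, b, d, j, k}  B8 = {a, b, e, f, g}
Tree: B1–B2, B2–B3, B1–B4, B4–B5, B5–B6, B2–B7, B4–B8
The largest bag has 5 vertices, giving width 4; this decomposition certifies tw(G) ≤ 4. Conversely, {a, b, d, e, g} is a clique of size 5, and the vertices of any clique must share a bag in every tree decomposition; so some bag has ≥ 5 vertices and tw(G) ≥ 4. Therefore the treewidth is 4.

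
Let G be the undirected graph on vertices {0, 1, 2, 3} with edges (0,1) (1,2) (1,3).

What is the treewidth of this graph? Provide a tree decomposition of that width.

Treewidth 1.
Bags: B1 = {1, 2}  B2 = {1, 3}  B3 = {0, 1}
Tree: B1–B2, B2–B3

The largest bag has 2 vertices, giving width 1; this decomposition certifies tw(G) ≤ 1. Since G has at least one edge (e.g. 1–2), it is not an edgeless graph, so tw(G) ≥ 1. The upper and lower bounds meet at 1, so that is the treewidth.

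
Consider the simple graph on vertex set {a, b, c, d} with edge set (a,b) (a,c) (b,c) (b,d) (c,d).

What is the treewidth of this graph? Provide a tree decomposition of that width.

Every bag has size at most 3, so the width is 3 − 1 = 2 and tw(G) ≤ 2. Conversely, {b, c, d} is a clique of size 3, and the vertices of any clique must share a bag in every tree decomposition; so some bag has ≥ 3 vertices and tw(G) ≥ 2. Combining the bounds, tw(G) = 2.

Treewidth 2.
One optimal decomposition is:
Bags: B1 = {a, b, c}  B2 = {b, c, d}
Tree: B1–B2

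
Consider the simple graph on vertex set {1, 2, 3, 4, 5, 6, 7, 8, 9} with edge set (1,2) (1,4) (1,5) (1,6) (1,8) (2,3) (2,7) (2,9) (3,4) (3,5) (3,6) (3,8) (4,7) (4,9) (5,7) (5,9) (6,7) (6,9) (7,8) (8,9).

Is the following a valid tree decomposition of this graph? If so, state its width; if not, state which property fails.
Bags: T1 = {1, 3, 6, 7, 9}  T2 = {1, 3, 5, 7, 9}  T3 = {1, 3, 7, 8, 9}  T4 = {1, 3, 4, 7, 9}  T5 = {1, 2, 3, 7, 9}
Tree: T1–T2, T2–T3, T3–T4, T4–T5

Every vertex of G appears in some bag (union = {1, 2, 3, 4, 5, 6, 7, 8, 9}); every edge is covered by a bag; and for each vertex v the set of bags containing v is connected in the bag tree. The decomposition is therefore valid. The largest bag has 5 vertices, so the width is 4.

Yes; width 4.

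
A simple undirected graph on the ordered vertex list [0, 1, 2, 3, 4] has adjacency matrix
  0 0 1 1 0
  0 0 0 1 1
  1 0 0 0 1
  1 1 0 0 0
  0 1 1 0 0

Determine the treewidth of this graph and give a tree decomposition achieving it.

Treewidth 2.
One optimal decomposition is:
Bags: B1 = {1, 3, 4}  B2 = {0, 3, 4}  B3 = {0, 2, 4}
Tree: B1–B2, B2–B3

Every bag has size at most 3, so the width is 3 − 1 = 2 and tw(G) ≤ 2. The edges 4–1–3–0–2–4 form a cycle, so G is not a tree and its treewidth is at least 2. Combining the bounds, tw(G) = 2.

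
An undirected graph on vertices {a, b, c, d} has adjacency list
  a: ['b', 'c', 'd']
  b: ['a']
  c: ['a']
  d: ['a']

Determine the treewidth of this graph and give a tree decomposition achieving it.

The largest bag has 2 vertices, giving width 1; this decomposition certifies tw(G) ≤ 1. Any graph with an edge has treewidth ≥ 1, and G has the edge a–c. The upper and lower bounds meet at 1, so that is the treewidth.

Treewidth 1.
Bags: B1 = {a, c}  B2 = {a, b}  B3 = {a, d}
Tree: B1–B2, B1–B3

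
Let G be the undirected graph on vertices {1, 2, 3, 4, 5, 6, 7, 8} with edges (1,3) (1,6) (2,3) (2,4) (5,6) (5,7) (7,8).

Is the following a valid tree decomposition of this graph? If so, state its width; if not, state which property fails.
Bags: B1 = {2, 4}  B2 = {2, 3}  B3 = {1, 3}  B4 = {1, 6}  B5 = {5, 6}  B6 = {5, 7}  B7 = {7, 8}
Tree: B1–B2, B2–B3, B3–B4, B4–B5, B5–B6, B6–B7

Vertex coverage: the bags together contain {1, 2, 3, 4, 5, 6, 7, 8}, the full vertex set. Edge coverage: each edge of G has both endpoints in at least one bag. Running intersection: for every vertex, the bags containing it form a connected subtree. All three properties hold, so this is a valid tree decomposition of width max|bag| − 1 = 1, and hence tw(G) ≤ 1.

Yes; width 1.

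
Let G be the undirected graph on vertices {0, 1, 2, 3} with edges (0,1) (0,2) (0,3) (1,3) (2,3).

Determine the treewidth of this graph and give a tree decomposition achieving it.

Treewidth 2.
One such decomposition:
Bags: B1 = {0, 2, 3}  B2 = {0, 1, 3}
Tree: B1–B2

Each bag holds 3 vertices, so the decomposition has width 2, which upper-bounds the treewidth. Conversely, {0, 1, 3} is a clique of size 3, and the vertices of any clique must share a bag in every tree decomposition; so some bag has ≥ 3 vertices and tw(G) ≥ 2. Combining the bounds, tw(G) = 2.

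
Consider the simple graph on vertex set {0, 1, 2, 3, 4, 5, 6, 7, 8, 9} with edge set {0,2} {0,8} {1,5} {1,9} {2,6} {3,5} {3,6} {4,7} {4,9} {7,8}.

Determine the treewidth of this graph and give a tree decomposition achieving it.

Each bag holds 3 vertices, so the decomposition has width 2, which upper-bounds the treewidth. The edges 6–3–5–1–9–4–7–8–0–2–6 form a cycle, so G is not a tree and its treewidth is at least 2. Combining the bounds, tw(G) = 2.

Treewidth 2.
Bags: B1 = {3, 5, 6}  B2 = {1, 5, 6}  B3 = {1, 6, 9}  B4 = {4, 6, 9}  B5 = {4, 6, 7}  B6 = {6, 7, 8}  B7 = {0, 6, 8}  B8 = {0, 2, 6}
Tree: B1–B2, B2–B3, B3–B4, B4–B5, B5–B6, B6–B7, B7–B8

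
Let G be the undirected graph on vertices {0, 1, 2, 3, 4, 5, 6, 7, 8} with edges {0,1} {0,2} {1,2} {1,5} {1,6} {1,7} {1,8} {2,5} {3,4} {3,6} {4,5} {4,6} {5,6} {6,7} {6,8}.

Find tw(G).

A width-2 tree decomposition is:
Bags: B1 = {4, 5, 6}  B2 = {1, 5, 6}  B3 = {3, 4, 6}  B4 = {1, 6, 7}  B5 = {1, 6, 8}  B6 = {1, 2, 5}  B7 = {0, 1, 2}
Tree: B1–B2, B1–B3, B2–B4, B2–B5, B2–B6, B6–B7
Every bag has size at most 3, so the width is 3 − 1 = 2 and tw(G) ≤ 2. On the other hand G contains the 3-clique {0, 1, 2}. A clique must lie in a single bag of any decomposition, so no decomposition can have width below 2. Hence tw(G) = 2 exactly.

2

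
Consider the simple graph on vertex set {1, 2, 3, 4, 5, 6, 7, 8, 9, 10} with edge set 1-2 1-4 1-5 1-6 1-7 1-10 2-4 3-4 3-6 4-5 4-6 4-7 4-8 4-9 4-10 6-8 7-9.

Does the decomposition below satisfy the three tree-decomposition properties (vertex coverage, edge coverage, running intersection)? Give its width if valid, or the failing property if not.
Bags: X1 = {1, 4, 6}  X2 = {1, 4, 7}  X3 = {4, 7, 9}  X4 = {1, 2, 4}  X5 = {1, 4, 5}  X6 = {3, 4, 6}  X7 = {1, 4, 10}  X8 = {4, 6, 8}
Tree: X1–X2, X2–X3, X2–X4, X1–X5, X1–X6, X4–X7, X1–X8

Yes; width 2.

Every vertex of G appears in some bag (union = {1, 2, 3, 4, 5, 6, 7, 8, 9, 10}); every edge is covered by a bag; and for each vertex v the set of bags containing v is connected in the bag tree. The decomposition is therefore valid. The largest bag has 3 vertices, so the width is 2.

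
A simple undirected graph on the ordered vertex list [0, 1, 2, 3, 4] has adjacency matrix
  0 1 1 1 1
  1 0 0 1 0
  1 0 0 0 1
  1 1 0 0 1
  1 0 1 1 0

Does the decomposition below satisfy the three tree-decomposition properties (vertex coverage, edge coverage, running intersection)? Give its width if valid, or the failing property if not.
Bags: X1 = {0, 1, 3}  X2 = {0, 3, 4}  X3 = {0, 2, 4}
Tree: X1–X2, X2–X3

Yes; width 2.

Vertex coverage: the bags together contain {0, 1, 2, 3, 4}, the full vertex set. Edge coverage: each edge of G has both endpoints in at least one bag. Running intersection: for every vertex, the bags containing it form a connected subtree. All three properties hold, so this is a valid tree decomposition of width max|bag| − 1 = 2, and hence tw(G) ≤ 2.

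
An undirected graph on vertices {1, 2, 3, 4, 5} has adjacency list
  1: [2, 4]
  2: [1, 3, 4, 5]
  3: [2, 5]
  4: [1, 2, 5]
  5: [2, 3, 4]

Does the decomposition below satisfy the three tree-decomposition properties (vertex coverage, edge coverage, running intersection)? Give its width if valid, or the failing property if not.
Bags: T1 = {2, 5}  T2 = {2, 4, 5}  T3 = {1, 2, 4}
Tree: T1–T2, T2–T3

No — vertex 3 appears in no bag.

A tree decomposition must satisfy three properties: every vertex lies in some bag; for every edge, both endpoints lie together in some bag; and for every vertex, the bags containing it form a connected subtree. Here vertex 3 appears in no bag, so the decomposition is invalid.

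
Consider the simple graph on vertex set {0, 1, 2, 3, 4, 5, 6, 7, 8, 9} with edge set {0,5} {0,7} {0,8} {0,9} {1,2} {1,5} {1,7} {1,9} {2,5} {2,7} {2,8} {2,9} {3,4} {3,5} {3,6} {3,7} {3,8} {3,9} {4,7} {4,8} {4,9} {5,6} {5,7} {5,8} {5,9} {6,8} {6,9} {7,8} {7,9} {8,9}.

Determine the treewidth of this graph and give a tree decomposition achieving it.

Treewidth 4.
One optimal decomposition is:
Bags: B1 = {3, 5, 7, 8, 9}  B2 = {2, 5, 7, 8, 9}  B3 = {1, 2, 5, 7, 9}  B4 = {3, 5, 6, 8, 9}  B5 = {0, 5, 7, 8, 9}  B6 = {3, 4, 7, 8, 9}
Tree: B1–B2, B2–B3, B1–B4, B1–B5, B1–B6

Every bag has size at most 5, so the width is 5 − 1 = 4 and tw(G) ≤ 4. Conversely, {3, 4, 7, 8, 9} is a clique of size 5, and the vertices of any clique must share a bag in every tree decomposition; so some bag has ≥ 5 vertices and tw(G) ≥ 4. Hence tw(G) = 4 exactly.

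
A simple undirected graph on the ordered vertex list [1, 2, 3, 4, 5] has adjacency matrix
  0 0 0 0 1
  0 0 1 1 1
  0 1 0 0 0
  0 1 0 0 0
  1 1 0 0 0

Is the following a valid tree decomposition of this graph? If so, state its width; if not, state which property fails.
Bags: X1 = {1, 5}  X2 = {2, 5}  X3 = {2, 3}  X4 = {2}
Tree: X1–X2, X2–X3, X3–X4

No — vertex 4 appears in no bag.

A tree decomposition must satisfy three properties: every vertex lies in some bag; for every edge, both endpoints lie together in some bag; and for every vertex, the bags containing it form a connected subtree. Here vertex 4 appears in no bag, so the decomposition is invalid.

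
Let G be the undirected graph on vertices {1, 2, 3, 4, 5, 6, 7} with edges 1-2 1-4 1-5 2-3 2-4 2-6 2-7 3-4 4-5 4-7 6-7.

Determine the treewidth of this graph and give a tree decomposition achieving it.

Treewidth 2.
One optimal decomposition is:
Bags: B1 = {1, 2, 4}  B2 = {2, 4, 7}  B3 = {2, 3, 4}  B4 = {1, 4, 5}  B5 = {2, 6, 7}
Tree: B1–B2, B1–B3, B1–B4, B2–B5

Every bag has size at most 3, so the width is 3 − 1 = 2 and tw(G) ≤ 2. On the other hand G contains the 3-clique {1, 2, 4}. A clique must lie in a single bag of any decomposition, so no decomposition can have width below 2. Therefore the treewidth is 2.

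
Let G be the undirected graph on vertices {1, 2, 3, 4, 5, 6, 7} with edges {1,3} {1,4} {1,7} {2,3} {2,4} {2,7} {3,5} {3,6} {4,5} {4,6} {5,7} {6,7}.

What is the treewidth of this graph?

A width-3 tree decomposition is:
Bags: B1 = {3, 4, 6, 7}  B2 = {3, 4, 5, 7}  B3 = {1, 3, 4, 7}  B4 = {2, 3, 4, 7}
Tree: B1–B2, B2–B3, B3–B4
Each bag holds 4 vertices, so the decomposition has width 3, which upper-bounds the treewidth. For the lower bound: the 4 vertex sets {4,6}, {5,7}, {3}, {1} are disjoint, each induces a connected subgraph, and every pair is joined by at least one edge of G. Contracting each set to a single vertex therefore yields K_{4} as a minor, and since treewidth is minor-monotone, tw(G) ≥ tw(K_{4}) = 3. Combining the bounds, tw(G) = 3.

3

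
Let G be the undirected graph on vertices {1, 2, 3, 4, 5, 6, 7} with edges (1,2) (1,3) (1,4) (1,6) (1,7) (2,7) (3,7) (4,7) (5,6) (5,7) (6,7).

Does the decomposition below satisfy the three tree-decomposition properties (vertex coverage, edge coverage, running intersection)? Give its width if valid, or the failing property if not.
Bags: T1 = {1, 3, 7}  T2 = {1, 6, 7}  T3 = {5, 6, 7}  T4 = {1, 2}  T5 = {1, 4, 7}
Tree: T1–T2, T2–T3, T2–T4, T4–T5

No — edge (7,2) lies in no bag.

A tree decomposition must satisfy three properties: every vertex lies in some bag; for every edge, both endpoints lie together in some bag; and for every vertex, the bags containing it form a connected subtree. Here edge (7,2) lies in no bag, so the decomposition is invalid.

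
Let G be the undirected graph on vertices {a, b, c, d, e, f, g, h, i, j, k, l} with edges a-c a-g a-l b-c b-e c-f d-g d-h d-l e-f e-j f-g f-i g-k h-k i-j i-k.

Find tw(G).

A width-3 tree decomposition is:
Bags: B1 = {a, d, h, l}  B2 = {a, d, g, h}  B3 = {a, g, h, k}  B4 = {a, c, g, k}  B5 = {c, f, g, k}  B6 = {c, f, i, k}  B7 = {b, c, f, i}  B8 = {b, e, f, i}  B9 = {b, e, i, j}
Tree: B1–B2, B2–B3, B3–B4, B4–B5, B5–B6, B6–B7, B7–B8, B8–B9
Every bag has size at most 4, so the width is 4 − 1 = 3 and tw(G) ≤ 3. For the lower bound: the 4 vertex sets {d,h,l}, {a}, {g}, {c,f,i,k} are disjoint, each induces a connected subgraph, and every pair is joined by at least one edge of G. Contracting each set to a single vertex therefore yields K_{4} as a minor, and since treewidth is minor-monotone, tw(G) ≥ tw(K_{4}) = 3. Hence tw(G) = 3 exactly.

3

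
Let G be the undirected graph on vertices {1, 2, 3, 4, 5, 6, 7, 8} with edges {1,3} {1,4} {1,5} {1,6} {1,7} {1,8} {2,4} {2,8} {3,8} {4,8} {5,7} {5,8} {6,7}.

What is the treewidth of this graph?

A width-2 tree decomposition is:
Bags: B1 = {1, 3, 8}  B2 = {1, 5, 8}  B3 = {1, 4, 8}  B4 = {1, 5, 7}  B5 = {1, 6, 7}  B6 = {2, 4, 8}
Tree: B1–B2, B2–B3, B2–B4, B4–B5, B3–B6
Each bag holds 3 vertices, so the decomposition has width 2, which upper-bounds the treewidth. On the other hand G contains the 3-clique {1, 3, 8}. A clique must lie in a single bag of any decomposition, so no decomposition can have width below 2. The upper and lower bounds meet at 2, so that is the treewidth.

2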